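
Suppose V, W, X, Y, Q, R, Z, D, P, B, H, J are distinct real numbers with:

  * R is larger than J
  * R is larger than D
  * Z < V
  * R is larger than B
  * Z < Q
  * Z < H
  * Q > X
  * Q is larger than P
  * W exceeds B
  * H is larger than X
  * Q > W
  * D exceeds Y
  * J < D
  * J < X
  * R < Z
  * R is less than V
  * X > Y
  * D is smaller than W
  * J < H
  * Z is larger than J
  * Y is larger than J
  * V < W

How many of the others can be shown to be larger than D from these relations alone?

6

Directly above D: R, W.
One step further: Z, V, Q (5 so far).
One step further: H (6 so far).
No other element is forced above D by the given relations, so the count is 6.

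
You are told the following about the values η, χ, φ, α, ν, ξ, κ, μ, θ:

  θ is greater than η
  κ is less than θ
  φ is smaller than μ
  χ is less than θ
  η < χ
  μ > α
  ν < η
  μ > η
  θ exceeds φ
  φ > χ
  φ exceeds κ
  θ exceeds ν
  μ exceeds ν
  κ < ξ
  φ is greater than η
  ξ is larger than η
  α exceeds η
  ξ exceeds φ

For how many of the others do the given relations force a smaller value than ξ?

5

Directly below ξ: κ, η, φ.
One step further: ν, χ (5 so far).
Nothing else is reachable below ξ; 5 in all.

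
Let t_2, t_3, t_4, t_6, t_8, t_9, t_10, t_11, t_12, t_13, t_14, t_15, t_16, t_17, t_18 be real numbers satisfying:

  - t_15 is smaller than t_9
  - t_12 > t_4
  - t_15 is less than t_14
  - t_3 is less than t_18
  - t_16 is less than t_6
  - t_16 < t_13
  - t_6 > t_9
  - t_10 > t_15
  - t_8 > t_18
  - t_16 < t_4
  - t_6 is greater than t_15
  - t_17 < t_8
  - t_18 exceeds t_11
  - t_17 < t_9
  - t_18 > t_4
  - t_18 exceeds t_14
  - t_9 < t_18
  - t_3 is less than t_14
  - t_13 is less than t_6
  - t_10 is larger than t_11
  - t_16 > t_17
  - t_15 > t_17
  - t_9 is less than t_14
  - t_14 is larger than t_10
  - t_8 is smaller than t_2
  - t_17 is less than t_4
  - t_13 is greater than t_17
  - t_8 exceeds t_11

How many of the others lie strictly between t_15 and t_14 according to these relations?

2

The relations place t_15 below t_14. An element lies strictly between them when it is forced above t_15 and also forced below t_14.
Above t_15: {t_9, t_10, t_18, t_8, t_6, t_2}. Below t_14: {t_17, t_11, t_9, t_3, t_10}.
Intersection: {t_9, t_10} — 2.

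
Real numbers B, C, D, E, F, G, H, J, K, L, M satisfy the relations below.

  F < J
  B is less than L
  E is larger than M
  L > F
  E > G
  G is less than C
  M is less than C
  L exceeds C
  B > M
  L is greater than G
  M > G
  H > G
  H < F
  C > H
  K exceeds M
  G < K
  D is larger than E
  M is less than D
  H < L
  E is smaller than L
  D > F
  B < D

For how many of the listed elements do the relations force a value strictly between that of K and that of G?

1

Chaining upward from G reaches: M, H, C, B, E, F, J, L, D.
Chaining downward from K reaches: M.
Strictly between G and K are those in both lists: M — 1 element.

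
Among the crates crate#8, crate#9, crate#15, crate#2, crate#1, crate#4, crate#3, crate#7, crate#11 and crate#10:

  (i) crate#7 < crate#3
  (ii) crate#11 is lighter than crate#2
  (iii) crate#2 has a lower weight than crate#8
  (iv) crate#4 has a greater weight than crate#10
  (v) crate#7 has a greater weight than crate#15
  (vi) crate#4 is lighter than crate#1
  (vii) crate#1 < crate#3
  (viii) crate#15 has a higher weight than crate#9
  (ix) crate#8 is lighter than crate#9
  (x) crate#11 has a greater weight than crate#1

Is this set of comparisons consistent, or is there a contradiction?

consistent

Every relation is compatible with crate#10 < crate#4 < crate#1 < crate#11 < crate#2 < crate#8 < crate#9 < crate#15 < crate#7 < crate#3; the set is consistent.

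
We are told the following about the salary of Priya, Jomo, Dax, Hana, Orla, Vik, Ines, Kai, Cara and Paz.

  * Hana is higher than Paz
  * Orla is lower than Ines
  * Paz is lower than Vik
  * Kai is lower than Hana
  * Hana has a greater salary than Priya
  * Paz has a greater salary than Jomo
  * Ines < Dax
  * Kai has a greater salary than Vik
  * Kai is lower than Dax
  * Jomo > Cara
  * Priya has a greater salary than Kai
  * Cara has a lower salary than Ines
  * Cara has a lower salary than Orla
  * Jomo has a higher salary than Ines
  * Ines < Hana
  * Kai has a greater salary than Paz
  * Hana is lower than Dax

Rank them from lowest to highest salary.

Each adjacent pair is fixed by a given relation: Cara < Orla; Orla < Ines; Ines < Jomo; Jomo < Paz; Paz < Vik; Vik < Kai; Kai < Priya; Priya < Hana; Hana < Dax. Chaining them end to end gives the full order.

Cara < Orla < Ines < Jomo < Paz < Vik < Kai < Priya < Hana < Dax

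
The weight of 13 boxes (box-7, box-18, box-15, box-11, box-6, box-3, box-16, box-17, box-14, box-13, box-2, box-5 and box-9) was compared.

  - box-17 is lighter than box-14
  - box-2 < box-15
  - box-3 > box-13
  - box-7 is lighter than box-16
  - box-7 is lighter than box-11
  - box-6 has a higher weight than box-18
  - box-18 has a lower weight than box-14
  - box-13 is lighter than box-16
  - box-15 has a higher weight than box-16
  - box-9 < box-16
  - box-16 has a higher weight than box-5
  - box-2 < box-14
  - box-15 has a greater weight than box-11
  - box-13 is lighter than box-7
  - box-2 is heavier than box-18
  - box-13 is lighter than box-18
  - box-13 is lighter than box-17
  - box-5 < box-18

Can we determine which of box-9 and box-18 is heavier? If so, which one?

Following every chain through box-18: above box-18 we get box-2, box-14, box-15, box-6; below box-18 we get box-13, box-5.
box-9 is not reached, and no chain runs the other way from box-9 to box-18.
So the given relations leave the order of box-18 and box-9 undetermined.

undetermined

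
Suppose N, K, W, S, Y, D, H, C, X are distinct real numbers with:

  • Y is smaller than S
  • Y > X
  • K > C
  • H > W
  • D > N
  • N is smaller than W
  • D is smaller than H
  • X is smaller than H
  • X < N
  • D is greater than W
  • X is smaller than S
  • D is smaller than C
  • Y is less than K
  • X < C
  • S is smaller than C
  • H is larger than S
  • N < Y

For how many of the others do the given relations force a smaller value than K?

7

Directly below K: Y, C.
One step further: X, N, S, D (6 so far).
One step further: W (7 so far).
Nothing else is reachable below K; 7 in all.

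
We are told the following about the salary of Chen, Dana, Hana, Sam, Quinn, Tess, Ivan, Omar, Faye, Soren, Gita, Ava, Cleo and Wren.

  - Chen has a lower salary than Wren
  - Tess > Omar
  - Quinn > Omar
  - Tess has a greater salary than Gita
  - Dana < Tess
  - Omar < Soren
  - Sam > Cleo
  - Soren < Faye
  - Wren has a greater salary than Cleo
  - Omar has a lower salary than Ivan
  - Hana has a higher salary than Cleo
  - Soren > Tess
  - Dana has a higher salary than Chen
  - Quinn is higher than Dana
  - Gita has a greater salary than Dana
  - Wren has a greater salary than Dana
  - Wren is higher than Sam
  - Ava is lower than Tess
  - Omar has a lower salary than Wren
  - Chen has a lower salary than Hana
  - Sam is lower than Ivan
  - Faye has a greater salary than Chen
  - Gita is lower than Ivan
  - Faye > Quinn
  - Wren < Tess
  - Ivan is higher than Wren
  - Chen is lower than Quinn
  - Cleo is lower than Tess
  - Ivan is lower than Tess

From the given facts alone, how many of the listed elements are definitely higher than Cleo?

7

The elements the relations force above Cleo are Sam, Wren, Hana, Ivan, Tess, Soren, Faye — no chain reaches any other.
That is 7.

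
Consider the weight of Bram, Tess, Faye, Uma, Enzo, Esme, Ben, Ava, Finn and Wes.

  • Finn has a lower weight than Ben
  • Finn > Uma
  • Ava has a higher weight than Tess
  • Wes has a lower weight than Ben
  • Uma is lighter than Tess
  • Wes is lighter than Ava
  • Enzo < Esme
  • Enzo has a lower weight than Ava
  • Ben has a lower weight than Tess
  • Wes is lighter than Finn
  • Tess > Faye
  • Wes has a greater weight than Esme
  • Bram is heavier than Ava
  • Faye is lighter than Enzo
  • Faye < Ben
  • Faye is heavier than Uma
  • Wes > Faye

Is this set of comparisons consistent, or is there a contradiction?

consistent

The single ordering Uma < Faye < Enzo < Esme < Wes < Finn < Ben < Tess < Ava < Bram satisfies every listed relation, so no contradiction arises.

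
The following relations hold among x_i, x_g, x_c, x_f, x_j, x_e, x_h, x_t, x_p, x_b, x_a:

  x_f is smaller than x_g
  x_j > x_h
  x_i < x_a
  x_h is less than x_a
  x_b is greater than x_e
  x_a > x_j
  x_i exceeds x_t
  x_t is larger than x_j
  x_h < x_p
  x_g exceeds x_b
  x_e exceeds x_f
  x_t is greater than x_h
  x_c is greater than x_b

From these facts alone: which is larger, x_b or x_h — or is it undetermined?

undetermined

Following every chain through x_h: above x_h we get x_p, x_j, x_t, x_i, x_a.
x_b is not reached, and no chain runs the other way from x_b to x_h.
So the given relations leave the order of x_h and x_b undetermined.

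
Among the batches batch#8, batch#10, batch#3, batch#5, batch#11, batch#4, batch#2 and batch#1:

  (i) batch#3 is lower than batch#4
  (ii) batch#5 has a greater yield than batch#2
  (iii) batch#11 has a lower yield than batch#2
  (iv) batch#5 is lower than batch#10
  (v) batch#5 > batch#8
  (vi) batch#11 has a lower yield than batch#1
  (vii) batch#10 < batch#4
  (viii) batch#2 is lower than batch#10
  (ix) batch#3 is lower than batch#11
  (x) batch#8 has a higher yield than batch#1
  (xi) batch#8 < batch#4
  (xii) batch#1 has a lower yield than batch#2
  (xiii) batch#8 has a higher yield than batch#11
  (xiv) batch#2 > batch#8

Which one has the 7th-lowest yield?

The consecutive relations fix a unique order: batch#3 < batch#11 < batch#1 < batch#8 < batch#2 < batch#5 < batch#10 < batch#4.
The 7th smallest is batch#10.

batch#10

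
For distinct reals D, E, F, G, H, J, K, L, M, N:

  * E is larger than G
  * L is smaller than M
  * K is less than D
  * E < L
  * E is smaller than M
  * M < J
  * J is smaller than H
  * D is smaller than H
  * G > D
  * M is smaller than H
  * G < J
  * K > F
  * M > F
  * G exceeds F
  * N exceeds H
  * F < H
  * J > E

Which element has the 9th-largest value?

The consecutive relations fix a unique order: F < K < D < G < E < L < M < J < H < N.
Counting 9 from the largest end gives K.

K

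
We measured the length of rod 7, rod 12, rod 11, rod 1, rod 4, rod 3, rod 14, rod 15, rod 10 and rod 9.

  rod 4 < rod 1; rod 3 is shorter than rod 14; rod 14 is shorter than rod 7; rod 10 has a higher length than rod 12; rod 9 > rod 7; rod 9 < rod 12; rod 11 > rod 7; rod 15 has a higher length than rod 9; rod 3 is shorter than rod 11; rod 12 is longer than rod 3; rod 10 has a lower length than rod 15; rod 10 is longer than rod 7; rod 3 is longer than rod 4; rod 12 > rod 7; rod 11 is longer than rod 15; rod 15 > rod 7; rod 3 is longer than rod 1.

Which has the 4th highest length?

rod 12

Piecing the relations together gives one ordering: rod 4 < rod 1 < rod 3 < rod 14 < rod 7 < rod 9 < rod 12 < rod 10 < rod 15 < rod 11.
Counting 4 from the largest end gives rod 12.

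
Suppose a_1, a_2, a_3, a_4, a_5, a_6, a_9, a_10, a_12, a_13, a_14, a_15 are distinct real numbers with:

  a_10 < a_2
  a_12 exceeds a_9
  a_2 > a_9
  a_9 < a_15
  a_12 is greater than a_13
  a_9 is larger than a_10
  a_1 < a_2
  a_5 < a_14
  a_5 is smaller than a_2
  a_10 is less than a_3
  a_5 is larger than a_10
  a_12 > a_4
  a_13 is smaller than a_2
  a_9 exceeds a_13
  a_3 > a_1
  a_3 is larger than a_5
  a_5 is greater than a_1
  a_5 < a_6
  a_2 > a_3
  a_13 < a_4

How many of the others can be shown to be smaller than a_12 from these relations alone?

Directly below a_12: a_13, a_9, a_4.
One step further: a_10 (4 so far).
Nothing else is reachable below a_12; 4 in all.

4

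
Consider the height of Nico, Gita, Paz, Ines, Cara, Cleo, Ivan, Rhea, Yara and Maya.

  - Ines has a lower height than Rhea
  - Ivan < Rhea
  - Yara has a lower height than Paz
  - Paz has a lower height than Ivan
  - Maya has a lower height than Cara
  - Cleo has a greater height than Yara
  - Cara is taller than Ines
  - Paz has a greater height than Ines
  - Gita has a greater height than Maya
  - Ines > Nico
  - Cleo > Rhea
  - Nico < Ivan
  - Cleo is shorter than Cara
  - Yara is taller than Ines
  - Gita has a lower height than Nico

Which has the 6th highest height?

Yara

The consecutive relations fix a unique order: Maya < Gita < Nico < Ines < Yara < Paz < Ivan < Rhea < Cleo < Cara.
Counting 6 from the largest end gives Yara.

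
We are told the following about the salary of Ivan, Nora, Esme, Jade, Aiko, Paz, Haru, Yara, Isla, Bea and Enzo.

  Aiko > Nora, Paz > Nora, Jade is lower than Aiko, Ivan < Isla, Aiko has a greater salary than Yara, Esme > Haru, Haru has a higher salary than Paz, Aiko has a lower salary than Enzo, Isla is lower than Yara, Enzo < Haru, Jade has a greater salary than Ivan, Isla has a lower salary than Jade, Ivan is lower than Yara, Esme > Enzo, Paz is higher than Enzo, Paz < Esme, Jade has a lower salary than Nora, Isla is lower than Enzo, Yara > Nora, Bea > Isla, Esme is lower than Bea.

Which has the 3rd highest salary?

Piecing the relations together gives one ordering: Ivan < Isla < Jade < Nora < Yara < Aiko < Enzo < Paz < Haru < Esme < Bea.
Counting 3 from the largest end gives Haru.

Haru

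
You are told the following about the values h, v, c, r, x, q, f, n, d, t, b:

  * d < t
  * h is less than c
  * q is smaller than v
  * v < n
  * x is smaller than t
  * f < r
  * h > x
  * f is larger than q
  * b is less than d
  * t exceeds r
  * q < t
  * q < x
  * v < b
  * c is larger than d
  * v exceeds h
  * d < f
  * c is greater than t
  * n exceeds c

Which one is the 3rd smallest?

Chaining the given pairs: q < x < h < v < b < d < f < r < t < c < n.
The 3rd smallest is h.

h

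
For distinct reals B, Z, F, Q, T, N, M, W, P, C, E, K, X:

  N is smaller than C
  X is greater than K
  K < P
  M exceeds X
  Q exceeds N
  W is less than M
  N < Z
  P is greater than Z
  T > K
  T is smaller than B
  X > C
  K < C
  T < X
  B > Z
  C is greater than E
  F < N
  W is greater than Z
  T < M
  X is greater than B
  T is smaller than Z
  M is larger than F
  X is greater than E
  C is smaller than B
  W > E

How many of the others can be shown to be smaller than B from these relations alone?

7

The elements the relations force below B are E, F, K, N, T, Z, C — no chain reaches any other.
That is 7.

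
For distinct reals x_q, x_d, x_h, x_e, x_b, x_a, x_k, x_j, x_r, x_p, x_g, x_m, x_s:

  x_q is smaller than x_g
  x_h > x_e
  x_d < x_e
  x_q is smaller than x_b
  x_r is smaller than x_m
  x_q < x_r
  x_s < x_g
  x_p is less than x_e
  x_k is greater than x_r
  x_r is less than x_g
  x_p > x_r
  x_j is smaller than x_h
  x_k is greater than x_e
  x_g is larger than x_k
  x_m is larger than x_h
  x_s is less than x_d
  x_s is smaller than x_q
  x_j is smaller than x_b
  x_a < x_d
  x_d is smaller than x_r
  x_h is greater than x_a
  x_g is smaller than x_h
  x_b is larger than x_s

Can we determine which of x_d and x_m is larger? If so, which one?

Link the given pairs in sequence: x_d < x_r; x_r < x_p; x_p < x_e; x_e < x_k; x_k < x_g; x_g < x_h; x_h < x_m.
Chaining these gives x_d < x_r < x_p < x_e < x_k < x_g < x_h < x_m.
So x_m is larger.

x_m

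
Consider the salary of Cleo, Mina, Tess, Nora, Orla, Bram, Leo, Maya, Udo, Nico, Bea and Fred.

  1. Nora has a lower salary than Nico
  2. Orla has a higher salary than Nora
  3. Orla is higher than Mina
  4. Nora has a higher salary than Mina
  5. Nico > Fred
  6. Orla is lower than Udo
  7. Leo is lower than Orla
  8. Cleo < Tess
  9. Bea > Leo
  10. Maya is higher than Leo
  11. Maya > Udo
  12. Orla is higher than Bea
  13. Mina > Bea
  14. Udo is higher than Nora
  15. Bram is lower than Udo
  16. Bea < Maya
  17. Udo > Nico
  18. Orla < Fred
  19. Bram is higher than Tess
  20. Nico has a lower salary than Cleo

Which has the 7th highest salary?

The consecutive relations fix a unique order: Leo < Bea < Mina < Nora < Orla < Fred < Nico < Cleo < Tess < Bram < Udo < Maya.
Counting 7 from the largest end gives Fred.

Fred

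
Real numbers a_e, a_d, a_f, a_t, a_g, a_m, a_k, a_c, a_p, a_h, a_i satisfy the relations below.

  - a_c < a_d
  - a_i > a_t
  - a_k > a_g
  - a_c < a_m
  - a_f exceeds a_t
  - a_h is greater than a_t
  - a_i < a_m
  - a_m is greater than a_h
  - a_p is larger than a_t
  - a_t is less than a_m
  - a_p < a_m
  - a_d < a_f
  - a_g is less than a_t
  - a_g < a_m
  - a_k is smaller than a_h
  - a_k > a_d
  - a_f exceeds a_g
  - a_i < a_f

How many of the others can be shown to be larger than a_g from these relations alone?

From a_g the given relations immediately reach a_k, a_t, a_f, a_m.
From those, a_i, a_h, a_p — 7 in total.
No other element is forced above a_g by the given relations, so the count is 7.

7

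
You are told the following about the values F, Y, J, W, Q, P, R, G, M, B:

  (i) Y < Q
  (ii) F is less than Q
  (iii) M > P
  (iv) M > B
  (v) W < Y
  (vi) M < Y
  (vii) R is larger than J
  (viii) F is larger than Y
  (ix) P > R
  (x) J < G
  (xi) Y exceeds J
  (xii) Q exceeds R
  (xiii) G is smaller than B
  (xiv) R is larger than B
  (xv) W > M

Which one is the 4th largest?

W

The consecutive relations fix a unique order: J < G < B < R < P < M < W < Y < F < Q.
Counting 4 from the largest end gives W.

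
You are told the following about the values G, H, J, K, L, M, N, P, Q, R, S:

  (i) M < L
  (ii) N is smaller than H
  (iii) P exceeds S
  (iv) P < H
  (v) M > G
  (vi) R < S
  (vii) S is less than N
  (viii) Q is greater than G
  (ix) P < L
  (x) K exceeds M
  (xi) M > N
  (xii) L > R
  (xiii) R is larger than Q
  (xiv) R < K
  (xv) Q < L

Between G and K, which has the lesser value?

G

The relevant relations are G < Q; Q < R; R < S; S < N; N < M; M < K.
Chaining these gives G < Q < R < S < N < M < K.
So G < K; G is the smaller of the two.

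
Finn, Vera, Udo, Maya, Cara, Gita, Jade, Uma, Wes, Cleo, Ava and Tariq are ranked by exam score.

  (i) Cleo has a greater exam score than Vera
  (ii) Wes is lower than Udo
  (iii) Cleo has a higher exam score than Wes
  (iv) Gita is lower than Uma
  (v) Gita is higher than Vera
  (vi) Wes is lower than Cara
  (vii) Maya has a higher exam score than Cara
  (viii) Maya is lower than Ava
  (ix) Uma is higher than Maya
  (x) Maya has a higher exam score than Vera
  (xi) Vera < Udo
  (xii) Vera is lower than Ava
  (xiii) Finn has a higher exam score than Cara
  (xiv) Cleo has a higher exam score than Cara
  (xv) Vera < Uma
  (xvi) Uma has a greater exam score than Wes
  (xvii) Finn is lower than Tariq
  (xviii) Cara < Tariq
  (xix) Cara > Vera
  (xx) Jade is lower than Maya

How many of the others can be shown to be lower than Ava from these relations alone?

5

The elements the relations force below Ava are Wes, Vera, Jade, Cara, Maya — no chain reaches any other.
That is 5.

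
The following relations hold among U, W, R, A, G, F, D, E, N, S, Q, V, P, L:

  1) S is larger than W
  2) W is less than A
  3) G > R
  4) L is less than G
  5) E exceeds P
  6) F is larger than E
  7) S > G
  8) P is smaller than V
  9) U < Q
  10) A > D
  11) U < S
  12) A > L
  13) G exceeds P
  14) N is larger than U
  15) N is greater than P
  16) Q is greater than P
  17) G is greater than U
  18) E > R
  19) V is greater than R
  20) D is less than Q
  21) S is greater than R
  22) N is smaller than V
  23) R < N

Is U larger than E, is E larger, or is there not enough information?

Following every chain through U: above U we get N, G, Q, V, S.
E is not reached, and no chain runs the other way from E to U.
So the given relations leave the order of U and E undetermined.

undetermined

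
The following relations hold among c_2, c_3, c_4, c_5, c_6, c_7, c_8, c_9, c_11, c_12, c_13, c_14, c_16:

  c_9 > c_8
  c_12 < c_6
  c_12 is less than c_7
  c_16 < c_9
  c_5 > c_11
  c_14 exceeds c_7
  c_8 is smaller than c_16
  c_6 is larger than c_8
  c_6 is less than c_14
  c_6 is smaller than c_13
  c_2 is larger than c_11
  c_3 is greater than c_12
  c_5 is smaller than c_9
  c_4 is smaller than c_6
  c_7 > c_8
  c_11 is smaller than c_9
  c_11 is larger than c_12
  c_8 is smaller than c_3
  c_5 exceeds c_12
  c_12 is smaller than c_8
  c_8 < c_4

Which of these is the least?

c_12

Chaining upward from c_12: directly above it, c_11, c_8, c_3, c_5, c_6, c_7; then c_4, c_16, c_9, c_2, c_14, c_13.
That covers every other element, and nothing is given below c_12, so c_12 is the least.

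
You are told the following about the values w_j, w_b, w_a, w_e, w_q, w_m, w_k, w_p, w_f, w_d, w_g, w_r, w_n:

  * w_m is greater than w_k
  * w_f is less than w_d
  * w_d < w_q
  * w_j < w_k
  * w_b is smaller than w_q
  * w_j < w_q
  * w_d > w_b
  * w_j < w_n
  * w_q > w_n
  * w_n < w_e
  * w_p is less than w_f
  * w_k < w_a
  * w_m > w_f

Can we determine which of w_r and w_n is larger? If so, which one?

undetermined

Following every chain through w_n: above w_n we get w_e, w_q; below w_n we get w_j.
w_r is not reached, and no chain runs the other way from w_r to w_n.
So the given relations leave the order of w_n and w_r undetermined.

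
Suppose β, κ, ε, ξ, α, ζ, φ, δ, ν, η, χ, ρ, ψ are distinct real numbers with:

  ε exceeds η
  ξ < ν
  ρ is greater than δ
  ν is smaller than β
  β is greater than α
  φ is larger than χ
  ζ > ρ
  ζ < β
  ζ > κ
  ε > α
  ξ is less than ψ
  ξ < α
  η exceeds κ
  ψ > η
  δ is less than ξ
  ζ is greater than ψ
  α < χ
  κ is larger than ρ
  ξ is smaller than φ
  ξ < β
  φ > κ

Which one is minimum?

δ

ξ is not least since δ < ξ; ρ is not least since δ < ρ; α is not least since ξ < α; ν is not least since ξ < ν; κ is not least since ρ < κ; χ is not least since α < χ; η is not least since κ < η; ψ is not least since ξ < ψ; ε is not least since α < ε; φ is not least since κ < φ; ζ is not least since ρ < ζ; β is not least since ν < β.
Only δ has nothing below it, so δ is the minimum.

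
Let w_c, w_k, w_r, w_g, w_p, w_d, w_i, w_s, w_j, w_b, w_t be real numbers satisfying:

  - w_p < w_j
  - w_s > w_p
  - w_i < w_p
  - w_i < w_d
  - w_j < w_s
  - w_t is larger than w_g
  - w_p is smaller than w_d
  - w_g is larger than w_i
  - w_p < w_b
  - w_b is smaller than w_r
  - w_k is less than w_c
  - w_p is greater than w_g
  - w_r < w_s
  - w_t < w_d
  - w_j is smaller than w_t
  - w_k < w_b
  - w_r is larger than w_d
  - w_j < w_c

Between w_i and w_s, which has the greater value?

w_s

Following the relations from w_i: w_i < w_g < w_p < w_j < w_t < w_d < w_r < w_s.
So w_i < w_s; w_s is the larger of the two.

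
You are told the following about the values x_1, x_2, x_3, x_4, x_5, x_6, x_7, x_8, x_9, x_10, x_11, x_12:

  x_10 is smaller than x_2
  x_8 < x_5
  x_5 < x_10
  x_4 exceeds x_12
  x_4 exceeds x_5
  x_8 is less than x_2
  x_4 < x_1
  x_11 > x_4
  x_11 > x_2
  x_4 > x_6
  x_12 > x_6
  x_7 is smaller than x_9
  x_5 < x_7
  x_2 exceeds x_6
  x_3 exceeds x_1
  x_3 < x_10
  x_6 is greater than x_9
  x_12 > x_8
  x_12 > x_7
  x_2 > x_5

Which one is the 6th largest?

x_4

Piecing the relations together gives one ordering: x_8 < x_5 < x_7 < x_9 < x_6 < x_12 < x_4 < x_1 < x_3 < x_10 < x_2 < x_11.
The 6th largest is x_4.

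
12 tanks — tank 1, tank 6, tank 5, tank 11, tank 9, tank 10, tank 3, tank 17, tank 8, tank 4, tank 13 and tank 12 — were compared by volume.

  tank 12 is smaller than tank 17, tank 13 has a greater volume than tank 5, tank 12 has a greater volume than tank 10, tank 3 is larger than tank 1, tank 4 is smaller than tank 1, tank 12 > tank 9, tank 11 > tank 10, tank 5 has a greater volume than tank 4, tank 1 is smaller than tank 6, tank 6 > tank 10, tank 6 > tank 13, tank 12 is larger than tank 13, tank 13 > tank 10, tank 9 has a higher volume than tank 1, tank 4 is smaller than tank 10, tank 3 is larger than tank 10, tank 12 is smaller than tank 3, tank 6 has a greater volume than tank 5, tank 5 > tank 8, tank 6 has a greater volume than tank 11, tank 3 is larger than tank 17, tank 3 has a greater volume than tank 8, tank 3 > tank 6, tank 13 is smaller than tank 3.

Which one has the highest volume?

tank 4 is not greatest since tank 4 < tank 10; tank 8 is not greatest since tank 8 < tank 5; tank 10 is not greatest since tank 10 < tank 3; tank 5 is not greatest since tank 5 < tank 13; tank 13 is not greatest since tank 13 < tank 12; tank 1 is not greatest since tank 1 < tank 9; tank 11 is not greatest since tank 11 < tank 6; tank 9 is not greatest since tank 9 < tank 12; tank 6 is not greatest since tank 6 < tank 3; tank 12 is not greatest since tank 12 < tank 3; tank 17 is not greatest since tank 17 < tank 3.
Only tank 3 has nothing above it, so tank 3 is the highest volume.

tank 3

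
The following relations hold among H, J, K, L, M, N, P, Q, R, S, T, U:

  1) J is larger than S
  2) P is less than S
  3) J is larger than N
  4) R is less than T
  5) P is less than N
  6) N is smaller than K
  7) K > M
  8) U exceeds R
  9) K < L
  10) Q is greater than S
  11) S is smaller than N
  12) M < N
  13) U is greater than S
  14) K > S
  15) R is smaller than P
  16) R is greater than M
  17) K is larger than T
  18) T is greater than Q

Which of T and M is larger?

M < R and R < P give M < P.
With P < S: M < R < P < S.
With S < Q: M < R < P < S < Q.
With Q < T: M < R < P < S < Q < T.
So M < T; T is the larger of the two.

T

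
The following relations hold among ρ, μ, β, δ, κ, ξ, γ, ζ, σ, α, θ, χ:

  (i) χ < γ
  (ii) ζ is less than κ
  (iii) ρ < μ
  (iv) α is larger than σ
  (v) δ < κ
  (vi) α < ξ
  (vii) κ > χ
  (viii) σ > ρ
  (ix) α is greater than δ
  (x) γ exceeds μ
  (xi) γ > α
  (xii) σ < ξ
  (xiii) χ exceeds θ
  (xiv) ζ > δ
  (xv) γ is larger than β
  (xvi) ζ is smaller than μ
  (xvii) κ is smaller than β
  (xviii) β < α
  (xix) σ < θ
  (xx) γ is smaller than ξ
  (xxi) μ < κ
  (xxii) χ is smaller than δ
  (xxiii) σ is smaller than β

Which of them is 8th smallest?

Chaining the given pairs: ρ < σ < θ < χ < δ < ζ < μ < κ < β < α < γ < ξ.
The 8th smallest is κ.

κ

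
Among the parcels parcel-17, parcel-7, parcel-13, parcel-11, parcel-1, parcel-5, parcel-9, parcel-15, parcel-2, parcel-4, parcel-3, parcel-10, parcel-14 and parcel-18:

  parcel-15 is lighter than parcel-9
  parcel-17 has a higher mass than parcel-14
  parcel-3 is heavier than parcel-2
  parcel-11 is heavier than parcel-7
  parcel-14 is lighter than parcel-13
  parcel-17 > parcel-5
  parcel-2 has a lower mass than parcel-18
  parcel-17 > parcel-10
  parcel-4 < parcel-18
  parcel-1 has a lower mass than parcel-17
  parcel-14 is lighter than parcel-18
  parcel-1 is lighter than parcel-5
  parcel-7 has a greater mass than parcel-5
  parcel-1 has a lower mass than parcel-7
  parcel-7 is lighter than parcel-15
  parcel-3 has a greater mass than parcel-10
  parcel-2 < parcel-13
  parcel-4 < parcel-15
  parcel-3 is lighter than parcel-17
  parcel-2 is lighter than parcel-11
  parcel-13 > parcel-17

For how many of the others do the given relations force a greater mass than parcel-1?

7

From parcel-1 the given relations immediately reach parcel-5, parcel-7, parcel-17.
From those, parcel-11, parcel-13, parcel-15 — 6 in total.
From those, parcel-9 — 7 in total.
No other element is forced above parcel-1 by the given relations, so the count is 7.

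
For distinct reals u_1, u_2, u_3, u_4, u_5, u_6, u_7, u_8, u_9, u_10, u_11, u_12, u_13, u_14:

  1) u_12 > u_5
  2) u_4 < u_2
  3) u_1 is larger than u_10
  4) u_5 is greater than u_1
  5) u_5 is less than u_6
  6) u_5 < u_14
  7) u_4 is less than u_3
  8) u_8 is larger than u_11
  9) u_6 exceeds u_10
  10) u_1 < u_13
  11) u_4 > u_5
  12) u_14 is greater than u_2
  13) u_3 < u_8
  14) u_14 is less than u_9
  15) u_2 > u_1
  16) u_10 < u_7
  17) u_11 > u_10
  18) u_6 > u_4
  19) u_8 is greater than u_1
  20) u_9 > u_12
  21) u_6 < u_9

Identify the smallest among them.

u_10

Chaining upward from u_10: directly above it, u_1, u_11, u_7, u_6; then u_5, u_8, u_2, u_13, u_9; then u_4, u_12, u_14; then u_3.
That covers every other element, and nothing is given below u_10, so u_10 is the smallest.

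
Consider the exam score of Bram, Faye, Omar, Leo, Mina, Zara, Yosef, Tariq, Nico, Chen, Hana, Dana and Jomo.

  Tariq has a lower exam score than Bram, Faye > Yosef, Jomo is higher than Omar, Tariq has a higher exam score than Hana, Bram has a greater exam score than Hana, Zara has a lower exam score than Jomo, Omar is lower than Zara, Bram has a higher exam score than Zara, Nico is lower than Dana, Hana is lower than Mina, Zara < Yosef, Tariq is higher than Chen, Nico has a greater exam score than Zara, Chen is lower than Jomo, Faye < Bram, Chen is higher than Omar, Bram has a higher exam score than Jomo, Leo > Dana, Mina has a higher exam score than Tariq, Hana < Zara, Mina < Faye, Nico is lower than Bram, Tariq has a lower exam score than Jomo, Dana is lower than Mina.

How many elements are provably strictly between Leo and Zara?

2

Chaining upward from Zara reaches: Nico, Yosef, Dana, Mina, Faye, Jomo, Bram.
Chaining downward from Leo reaches: Omar, Hana, Nico, Dana.
Strictly between Zara and Leo are those in both lists: Nico, Dana — 2 elements.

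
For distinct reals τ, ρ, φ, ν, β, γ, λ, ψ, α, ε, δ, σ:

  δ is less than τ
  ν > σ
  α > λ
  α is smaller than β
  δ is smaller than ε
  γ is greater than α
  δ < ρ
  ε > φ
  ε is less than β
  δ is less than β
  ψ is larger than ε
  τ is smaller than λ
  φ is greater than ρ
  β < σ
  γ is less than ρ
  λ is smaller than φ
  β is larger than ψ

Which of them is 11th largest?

The consecutive relations fix a unique order: δ < τ < λ < α < γ < ρ < φ < ε < ψ < β < σ < ν.
The 11th largest is τ.

τ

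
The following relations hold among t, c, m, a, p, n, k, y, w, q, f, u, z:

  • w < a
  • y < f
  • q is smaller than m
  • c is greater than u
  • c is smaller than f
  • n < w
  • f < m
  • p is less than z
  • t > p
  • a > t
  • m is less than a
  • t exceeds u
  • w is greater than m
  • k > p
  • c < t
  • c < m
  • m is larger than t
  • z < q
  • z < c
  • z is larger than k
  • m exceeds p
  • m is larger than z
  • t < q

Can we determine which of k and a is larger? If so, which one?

a

Following the relations from k: k < z < c < t < q < m < w < a.
So a is larger.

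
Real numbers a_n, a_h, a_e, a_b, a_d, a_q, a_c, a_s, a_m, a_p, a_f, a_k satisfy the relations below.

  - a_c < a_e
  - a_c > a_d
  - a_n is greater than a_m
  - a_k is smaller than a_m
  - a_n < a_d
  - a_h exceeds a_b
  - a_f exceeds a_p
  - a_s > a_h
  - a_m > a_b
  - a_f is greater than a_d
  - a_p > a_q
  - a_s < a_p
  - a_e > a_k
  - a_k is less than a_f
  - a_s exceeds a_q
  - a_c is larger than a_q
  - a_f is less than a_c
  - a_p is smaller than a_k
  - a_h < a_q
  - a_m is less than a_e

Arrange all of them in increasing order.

Nothing is placed below a_b, so it is least; from there a_b < a_h; a_h < a_q; a_q < a_s; a_s < a_p; a_p < a_k; a_k < a_m; a_m < a_n; a_n < a_d; a_d < a_f; a_f < a_c; a_c < a_e, each given directly.

a_b < a_h < a_q < a_s < a_p < a_k < a_m < a_n < a_d < a_f < a_c < a_e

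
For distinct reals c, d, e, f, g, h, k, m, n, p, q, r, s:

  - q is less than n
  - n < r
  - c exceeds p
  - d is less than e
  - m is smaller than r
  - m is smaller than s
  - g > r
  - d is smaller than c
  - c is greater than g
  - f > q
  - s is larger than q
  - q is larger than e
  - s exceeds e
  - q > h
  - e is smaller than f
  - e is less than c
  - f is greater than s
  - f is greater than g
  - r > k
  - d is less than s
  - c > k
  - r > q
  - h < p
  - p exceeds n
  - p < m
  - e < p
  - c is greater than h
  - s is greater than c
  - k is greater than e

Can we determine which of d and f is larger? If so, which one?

d < e and e < q give d < q.
Then q < n extends the chain to n.
With n < p: d < e < q < n < p.
Then p < m extends the chain to m.
With m < r: d < e < q < n < p < m < r.
Then r < g extends the chain to g.
Then g < c extends the chain to c.
Then c < s extends the chain to s.
With s < f: d < e < q < n < p < m < r < g < c < s < f.
So f is larger.

f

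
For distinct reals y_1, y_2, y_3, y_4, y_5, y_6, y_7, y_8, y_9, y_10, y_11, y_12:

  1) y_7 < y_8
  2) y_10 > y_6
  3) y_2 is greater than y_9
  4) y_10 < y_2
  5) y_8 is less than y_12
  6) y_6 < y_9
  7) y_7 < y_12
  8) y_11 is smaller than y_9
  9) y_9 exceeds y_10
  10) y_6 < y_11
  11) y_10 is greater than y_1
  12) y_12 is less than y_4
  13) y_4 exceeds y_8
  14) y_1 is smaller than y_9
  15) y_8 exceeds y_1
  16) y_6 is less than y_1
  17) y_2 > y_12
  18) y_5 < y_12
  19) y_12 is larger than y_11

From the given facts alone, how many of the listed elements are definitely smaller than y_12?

6

The elements the relations force below y_12 are y_6, y_5, y_11, y_1, y_7, y_8 — no chain reaches any other.
That is 6.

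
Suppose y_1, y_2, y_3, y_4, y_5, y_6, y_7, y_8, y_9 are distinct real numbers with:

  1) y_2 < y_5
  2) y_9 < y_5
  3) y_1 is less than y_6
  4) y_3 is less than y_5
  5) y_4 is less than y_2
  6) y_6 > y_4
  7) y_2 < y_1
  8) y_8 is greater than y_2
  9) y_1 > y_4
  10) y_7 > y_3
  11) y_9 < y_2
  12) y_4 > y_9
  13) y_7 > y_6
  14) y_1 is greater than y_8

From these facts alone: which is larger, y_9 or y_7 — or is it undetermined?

y_7

Following the relations from y_9: y_9 < y_4 < y_2 < y_1 < y_6 < y_7.
So y_7 is larger.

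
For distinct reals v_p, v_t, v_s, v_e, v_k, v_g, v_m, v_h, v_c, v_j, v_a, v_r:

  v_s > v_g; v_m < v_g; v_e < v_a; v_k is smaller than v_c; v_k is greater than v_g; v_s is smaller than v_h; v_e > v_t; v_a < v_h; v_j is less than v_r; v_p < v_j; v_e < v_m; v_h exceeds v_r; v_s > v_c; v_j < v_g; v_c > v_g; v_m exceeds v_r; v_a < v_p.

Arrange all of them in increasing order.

The consecutive links are each given: v_t < v_e; v_e < v_a; v_a < v_p; v_p < v_j; v_j < v_r; v_r < v_m; v_m < v_g; v_g < v_k; v_k < v_c; v_c < v_s; v_s < v_h.

v_t < v_e < v_a < v_p < v_j < v_r < v_m < v_g < v_k < v_c < v_s < v_h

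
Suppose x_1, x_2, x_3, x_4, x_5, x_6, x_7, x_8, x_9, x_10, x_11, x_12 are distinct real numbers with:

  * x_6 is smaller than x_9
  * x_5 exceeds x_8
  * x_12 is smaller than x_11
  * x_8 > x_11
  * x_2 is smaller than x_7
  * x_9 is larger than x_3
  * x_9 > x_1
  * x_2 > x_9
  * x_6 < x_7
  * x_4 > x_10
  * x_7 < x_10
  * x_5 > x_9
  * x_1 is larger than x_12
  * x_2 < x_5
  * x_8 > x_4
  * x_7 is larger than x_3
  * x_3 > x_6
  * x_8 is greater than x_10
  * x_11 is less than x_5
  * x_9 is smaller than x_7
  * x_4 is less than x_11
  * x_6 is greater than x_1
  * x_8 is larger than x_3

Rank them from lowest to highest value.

x_12 < x_1 < x_6 < x_3 < x_9 < x_2 < x_7 < x_10 < x_4 < x_11 < x_8 < x_5

Each adjacent pair is fixed by a given relation: x_12 < x_1; x_1 < x_6; x_6 < x_3; x_3 < x_9; x_9 < x_2; x_2 < x_7; x_7 < x_10; x_10 < x_4; x_4 < x_11; x_11 < x_8; x_8 < x_5. Chaining them end to end gives the full order.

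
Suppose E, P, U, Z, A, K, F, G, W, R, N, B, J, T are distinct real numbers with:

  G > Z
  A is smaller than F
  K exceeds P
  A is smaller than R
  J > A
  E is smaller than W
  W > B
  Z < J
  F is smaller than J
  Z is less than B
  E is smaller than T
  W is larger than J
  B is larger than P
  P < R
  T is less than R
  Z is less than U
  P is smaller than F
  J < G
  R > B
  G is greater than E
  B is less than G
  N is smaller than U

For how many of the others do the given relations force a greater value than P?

Directly above P: F, K, B, R.
One step further: J, W, G (7 so far).
No other element is forced above P by the given relations, so the count is 7.

7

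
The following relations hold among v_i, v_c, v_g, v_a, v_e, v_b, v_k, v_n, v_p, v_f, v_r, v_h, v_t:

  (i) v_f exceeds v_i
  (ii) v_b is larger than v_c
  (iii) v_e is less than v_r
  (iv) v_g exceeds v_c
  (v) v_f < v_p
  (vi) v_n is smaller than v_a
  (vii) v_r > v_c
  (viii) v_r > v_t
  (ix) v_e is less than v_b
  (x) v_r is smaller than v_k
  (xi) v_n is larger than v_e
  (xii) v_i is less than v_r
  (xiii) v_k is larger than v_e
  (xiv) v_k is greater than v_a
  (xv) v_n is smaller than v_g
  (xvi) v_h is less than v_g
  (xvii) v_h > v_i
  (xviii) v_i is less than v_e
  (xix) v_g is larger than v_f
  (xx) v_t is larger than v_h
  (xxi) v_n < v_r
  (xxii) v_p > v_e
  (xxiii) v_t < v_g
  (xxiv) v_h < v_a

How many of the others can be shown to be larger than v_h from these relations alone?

Directly above v_h: v_t, v_a, v_g.
One step further: v_r, v_k (5 so far).
No other element is forced above v_h by the given relations, so the count is 5.

5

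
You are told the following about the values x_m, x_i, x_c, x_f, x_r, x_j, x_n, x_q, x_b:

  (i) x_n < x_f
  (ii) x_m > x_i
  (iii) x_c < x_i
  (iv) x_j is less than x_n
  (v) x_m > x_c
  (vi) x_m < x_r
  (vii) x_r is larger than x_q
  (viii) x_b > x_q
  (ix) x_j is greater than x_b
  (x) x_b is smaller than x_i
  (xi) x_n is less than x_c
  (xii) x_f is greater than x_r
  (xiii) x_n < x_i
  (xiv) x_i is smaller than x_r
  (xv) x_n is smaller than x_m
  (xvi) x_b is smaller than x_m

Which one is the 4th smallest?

x_n

Chaining the given pairs: x_q < x_b < x_j < x_n < x_c < x_i < x_m < x_r < x_f.
Counting 4 from the smallest end gives x_n.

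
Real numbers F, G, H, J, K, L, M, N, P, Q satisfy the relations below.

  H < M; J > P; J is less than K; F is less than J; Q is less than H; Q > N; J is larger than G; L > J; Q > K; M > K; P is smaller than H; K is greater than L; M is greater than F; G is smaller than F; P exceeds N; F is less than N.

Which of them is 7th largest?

Chaining the given pairs: G < F < N < P < J < L < K < Q < H < M.
The 7th largest is P.

P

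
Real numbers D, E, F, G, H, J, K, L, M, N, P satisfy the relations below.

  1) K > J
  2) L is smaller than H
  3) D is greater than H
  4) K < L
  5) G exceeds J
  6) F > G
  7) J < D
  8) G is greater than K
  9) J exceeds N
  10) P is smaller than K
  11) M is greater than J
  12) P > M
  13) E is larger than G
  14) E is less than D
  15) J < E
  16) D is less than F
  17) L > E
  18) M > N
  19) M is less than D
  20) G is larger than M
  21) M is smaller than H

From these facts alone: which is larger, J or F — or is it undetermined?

F

J < M and M < P give J < P.
Then P < K extends the chain to K.
Then K < G extends the chain to G.
Then G < E extends the chain to E.
Then E < L extends the chain to L.
Then L < H extends the chain to H.
With H < D: J < M < P < K < G < E < L < H < D.
With D < F: J < M < P < K < G < E < L < H < D < F.
So F is larger.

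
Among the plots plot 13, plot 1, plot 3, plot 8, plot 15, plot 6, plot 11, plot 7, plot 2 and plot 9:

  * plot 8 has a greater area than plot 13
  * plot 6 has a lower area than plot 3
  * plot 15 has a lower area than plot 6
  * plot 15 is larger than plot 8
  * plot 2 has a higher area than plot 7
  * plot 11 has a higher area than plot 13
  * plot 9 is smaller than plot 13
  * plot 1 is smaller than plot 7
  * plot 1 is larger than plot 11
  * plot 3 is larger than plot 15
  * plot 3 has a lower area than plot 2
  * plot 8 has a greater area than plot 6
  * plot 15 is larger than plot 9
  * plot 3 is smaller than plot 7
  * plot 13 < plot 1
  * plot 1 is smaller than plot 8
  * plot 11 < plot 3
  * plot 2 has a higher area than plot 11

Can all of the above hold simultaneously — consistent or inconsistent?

Chaining the given relations yields plot 8 < plot 15 < plot 6, so plot 8 < plot 6. But one relation states plot 6 < plot 8. These cannot both hold.

inconsistent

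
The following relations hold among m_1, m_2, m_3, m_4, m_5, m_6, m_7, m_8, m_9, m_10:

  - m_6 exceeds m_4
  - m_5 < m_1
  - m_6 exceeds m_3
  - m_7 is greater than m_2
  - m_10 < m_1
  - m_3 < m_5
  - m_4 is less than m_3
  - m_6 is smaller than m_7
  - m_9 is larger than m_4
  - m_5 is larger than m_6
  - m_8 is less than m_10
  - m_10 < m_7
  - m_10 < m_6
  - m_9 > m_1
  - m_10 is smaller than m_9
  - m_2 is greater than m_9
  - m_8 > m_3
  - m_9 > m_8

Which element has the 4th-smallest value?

Chaining the given pairs: m_4 < m_3 < m_8 < m_10 < m_6 < m_5 < m_1 < m_9 < m_2 < m_7.
The 4th smallest is m_10.

m_10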